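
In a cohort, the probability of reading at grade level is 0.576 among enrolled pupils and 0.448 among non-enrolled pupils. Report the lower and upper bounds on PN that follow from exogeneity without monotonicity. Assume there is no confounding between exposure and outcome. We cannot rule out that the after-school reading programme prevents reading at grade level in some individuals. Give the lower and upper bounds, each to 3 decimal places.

Let p₁ = 0.576, p₀ = 0.448.
Under exogeneity alone the bounds on PN are max{0,(p₁−p₀)/p₁} ≤ PN ≤ min{1,(1−p₀)/p₁}.
  lower = (p₁ − p₀)/p₁ = 0.128 / 0.576 ≈ 0.2222
  upper = min{1, (1 − p₀)/p₁} = 0.552 / 0.576 ≈ 0.9583

0.222 ≤ PN ≤ 0.958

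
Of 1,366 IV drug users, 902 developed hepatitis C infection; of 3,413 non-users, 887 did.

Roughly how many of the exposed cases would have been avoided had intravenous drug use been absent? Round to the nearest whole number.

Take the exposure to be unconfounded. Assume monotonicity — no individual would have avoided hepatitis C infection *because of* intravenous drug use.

p₁ = P(outcome | exposed) = 902/1366 = 0.66032
p₀ = P(outcome | unexposed) = 887/3413 = 0.25989
PN = (p₁ − p₀)/p₁ = (0.66032 − 0.25989) / 0.66032 ≈ 0.60642.
Attributable cases ≈ PN × (exposed cases) = 0.60642 × 902 ≈ 546.99.

about 547 cases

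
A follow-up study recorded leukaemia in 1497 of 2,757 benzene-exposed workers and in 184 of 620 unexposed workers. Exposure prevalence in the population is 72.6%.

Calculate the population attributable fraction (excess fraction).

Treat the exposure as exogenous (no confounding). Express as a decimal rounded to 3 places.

PAF ≈ 0.376

p₁ = P(outcome | exposed) = 1497/2757 = 0.54298
p₀ = P(outcome | unexposed) = 184/620 = 0.29677
Overall risk P(Y=1) = π·p₁ + (1−π)·p₀ = 0.726×0.54298 + 0.274×0.29677 = 0.47552.
Under exogeneity, PAF = [P(Y=1) − p₀] / P(Y=1).
PAF = (0.47552 − 0.29677) / 0.47552 ≈ 0.3759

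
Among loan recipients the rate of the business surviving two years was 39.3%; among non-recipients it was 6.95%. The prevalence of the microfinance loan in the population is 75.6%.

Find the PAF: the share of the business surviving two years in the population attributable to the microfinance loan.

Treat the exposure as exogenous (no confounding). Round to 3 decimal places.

PAF ≈ 0.779

p₁ = 0.393, p₀ = 0.0695.
Overall risk P(Y=1) = π·p₁ + (1−π)·p₀ = 0.756×0.393 + 0.244×0.0695 = 0.31407.
Under exogeneity, PAF = [P(Y=1) − p₀] / P(Y=1).
PAF = (0.31407 − 0.0695) / 0.31407 ≈ 0.7787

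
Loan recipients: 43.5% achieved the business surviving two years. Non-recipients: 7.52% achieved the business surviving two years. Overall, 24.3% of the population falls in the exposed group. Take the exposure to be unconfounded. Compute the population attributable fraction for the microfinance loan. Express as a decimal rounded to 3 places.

PAF ≈ 0.538

p₁ = 0.435, p₀ = 0.0752.
Overall risk P(Y=1) = π·p₁ + (1−π)·p₀ = 0.243×0.435 + 0.757×0.0752 = 0.16263.
Under exogeneity, PAF = [P(Y=1) − p₀] / P(Y=1).
PAF = (0.16263 − 0.0752) / 0.16263 ≈ 0.5376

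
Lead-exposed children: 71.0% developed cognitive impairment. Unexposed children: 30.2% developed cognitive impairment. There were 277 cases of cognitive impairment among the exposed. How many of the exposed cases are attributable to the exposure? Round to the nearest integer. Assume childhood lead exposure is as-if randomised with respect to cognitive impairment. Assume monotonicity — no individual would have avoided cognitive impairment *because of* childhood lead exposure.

p₁ = 0.71, p₀ = 0.302.
PN = (p₁ − p₀)/p₁ = (0.71 − 0.302) / 0.71 ≈ 0.57465.
Attributable cases ≈ PN × (exposed cases) = 0.57465 × 277 ≈ 159.18.

about 159 cases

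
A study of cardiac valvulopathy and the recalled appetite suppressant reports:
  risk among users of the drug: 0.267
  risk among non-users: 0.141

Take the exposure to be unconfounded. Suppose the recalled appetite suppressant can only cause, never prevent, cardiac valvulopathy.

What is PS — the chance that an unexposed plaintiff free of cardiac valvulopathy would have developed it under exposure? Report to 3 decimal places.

PS ≈ 0.147

Let p₁ = 0.267, p₀ = 0.141.
Under exogeneity and monotonicity, PS = (p₁ − p₀) / (1 − p₀).
PS = (0.267 − 0.141) / (1 − 0.141) = 0.126 / 0.859 ≈ 0.1467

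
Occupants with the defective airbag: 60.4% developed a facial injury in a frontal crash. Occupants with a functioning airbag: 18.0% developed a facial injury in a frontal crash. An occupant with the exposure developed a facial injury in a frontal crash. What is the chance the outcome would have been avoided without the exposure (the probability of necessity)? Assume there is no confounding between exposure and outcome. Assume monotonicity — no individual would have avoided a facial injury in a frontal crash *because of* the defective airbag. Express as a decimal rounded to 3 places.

PN ≈ 0.702

p₁ = 0.604, p₀ = 0.18.
Under exogeneity and monotonicity, PN = (p₁ − p₀) / p₁.
PN = (0.604 − 0.18) / 0.604 = 0.424 / 0.604 ≈ 0.7020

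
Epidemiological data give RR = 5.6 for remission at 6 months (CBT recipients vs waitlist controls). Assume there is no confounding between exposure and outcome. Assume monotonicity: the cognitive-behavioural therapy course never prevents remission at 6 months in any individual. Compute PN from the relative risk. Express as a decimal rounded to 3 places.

PN ≈ 0.821

Under exogeneity and monotonicity, PN = (RR − 1) / RR = 1 − 1/RR.
PN = (5.6 − 1) / 5.6 = 4.6 / 5.6 ≈ 0.8214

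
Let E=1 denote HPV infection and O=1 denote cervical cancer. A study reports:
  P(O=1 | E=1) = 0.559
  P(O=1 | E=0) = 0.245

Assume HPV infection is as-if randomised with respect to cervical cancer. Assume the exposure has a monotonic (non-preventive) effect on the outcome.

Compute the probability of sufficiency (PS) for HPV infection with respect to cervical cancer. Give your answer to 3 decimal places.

PS ≈ 0.416

Let p₁ = 0.559, p₀ = 0.245.
Under exogeneity and monotonicity, PS = (p₁ − p₀) / (1 − p₀).
PS = (0.559 − 0.245) / (1 − 0.245) = 0.314 / 0.755 ≈ 0.4159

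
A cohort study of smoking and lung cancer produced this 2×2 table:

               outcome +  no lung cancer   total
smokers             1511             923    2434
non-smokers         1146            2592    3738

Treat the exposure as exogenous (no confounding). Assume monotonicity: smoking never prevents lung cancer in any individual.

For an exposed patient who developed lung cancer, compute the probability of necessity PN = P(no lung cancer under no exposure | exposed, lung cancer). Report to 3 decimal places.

PN ≈ 0.506

p₁ = P(outcome | exposed) = 1511/2434 = 0.62079
p₀ = P(outcome | unexposed) = 1146/3738 = 0.30658
Under exogeneity and monotonicity, PN = (p₁ − p₀)/p₁.
PN = (0.62079 − 0.30658) / 0.62079 ≈ 0.5061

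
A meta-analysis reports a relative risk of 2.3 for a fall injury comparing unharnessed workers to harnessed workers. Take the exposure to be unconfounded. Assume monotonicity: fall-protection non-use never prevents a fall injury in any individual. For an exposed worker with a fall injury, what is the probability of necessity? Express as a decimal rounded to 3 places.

PN ≈ 0.565

Under exogeneity and monotonicity, PN = (RR − 1) / RR = 1 − 1/RR.
PN = (2.3 − 1) / 2.3 = 1.3 / 2.3 ≈ 0.5652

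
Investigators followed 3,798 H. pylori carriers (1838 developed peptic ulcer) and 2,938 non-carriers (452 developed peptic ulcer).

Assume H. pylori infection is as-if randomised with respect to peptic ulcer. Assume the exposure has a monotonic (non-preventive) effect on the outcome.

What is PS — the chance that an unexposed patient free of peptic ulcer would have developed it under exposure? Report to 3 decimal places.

p₁ = P(outcome | exposed) = 1838/3798 = 0.48394
p₀ = P(outcome | unexposed) = 452/2938 = 0.15385
Under exogeneity and monotonicity, PS = (p₁ − p₀) / (1 − p₀).
PS = (0.48394 − 0.15385) / (1 − 0.15385) = 0.33009 / 0.84615 ≈ 0.3901

PS ≈ 0.390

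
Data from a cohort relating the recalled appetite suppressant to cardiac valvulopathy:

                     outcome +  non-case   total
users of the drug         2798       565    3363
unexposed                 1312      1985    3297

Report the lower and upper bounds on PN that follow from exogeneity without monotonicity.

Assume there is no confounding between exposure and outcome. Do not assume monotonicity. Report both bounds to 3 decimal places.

p₁ = P(outcome | exposed) = 2798/3363 = 0.832
p₀ = P(outcome | unexposed) = 1312/3297 = 0.39794
Under exogeneity alone the bounds on PN are max{0,(p₁−p₀)/p₁} ≤ PN ≤ min{1,(1−p₀)/p₁}.
  lower = (p₁ − p₀)/p₁ = 0.43406 / 0.832 ≈ 0.5217
  upper = min{1, (1 − p₀)/p₁} = 0.60206 / 0.832 ≈ 0.7236

0.522 ≤ PN ≤ 0.724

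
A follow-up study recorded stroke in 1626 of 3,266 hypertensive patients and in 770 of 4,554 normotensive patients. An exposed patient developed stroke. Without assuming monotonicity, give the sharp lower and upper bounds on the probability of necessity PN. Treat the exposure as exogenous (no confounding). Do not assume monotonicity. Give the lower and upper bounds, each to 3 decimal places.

p₁ = P(outcome | exposed) = 1626/3266 = 0.49786
p₀ = P(outcome | unexposed) = 770/4554 = 0.16908
Under exogeneity alone the bounds on PN are max{0,(p₁−p₀)/p₁} ≤ PN ≤ min{1,(1−p₀)/p₁}.
  lower = (p₁ − p₀)/p₁ = 0.32877 / 0.49786 ≈ 0.6604
  upper = min{1, (1 − p₀)/p₁} = 0.83092 / 0.49786 ≈ 1.6690 → capped at 1

0.660 ≤ PN ≤ 1.000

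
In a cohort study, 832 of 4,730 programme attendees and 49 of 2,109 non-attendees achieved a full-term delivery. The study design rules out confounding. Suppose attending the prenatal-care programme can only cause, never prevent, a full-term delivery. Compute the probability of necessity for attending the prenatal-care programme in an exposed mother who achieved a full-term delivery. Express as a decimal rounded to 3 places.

PN ≈ 0.868

p₁ = P(outcome | exposed) = 832/4730 = 0.1759
p₀ = P(outcome | unexposed) = 49/2109 = 0.023234
Under exogeneity and monotonicity, PN = (p₁ − p₀) / p₁.
PN = (0.1759 − 0.023234) / 0.1759 = 0.15266 / 0.1759 ≈ 0.8679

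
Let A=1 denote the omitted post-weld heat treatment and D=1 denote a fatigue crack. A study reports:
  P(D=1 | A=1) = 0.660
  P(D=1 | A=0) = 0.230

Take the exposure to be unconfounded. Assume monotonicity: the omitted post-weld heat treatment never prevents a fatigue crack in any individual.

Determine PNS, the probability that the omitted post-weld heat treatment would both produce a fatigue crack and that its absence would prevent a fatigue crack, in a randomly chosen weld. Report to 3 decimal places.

Let p₁ = 0.66, p₀ = 0.23.
Under exogeneity and monotonicity, PNS = p₁ − p₀.
PNS = 0.66 − 0.23 = 0.43

PNS ≈ 0.430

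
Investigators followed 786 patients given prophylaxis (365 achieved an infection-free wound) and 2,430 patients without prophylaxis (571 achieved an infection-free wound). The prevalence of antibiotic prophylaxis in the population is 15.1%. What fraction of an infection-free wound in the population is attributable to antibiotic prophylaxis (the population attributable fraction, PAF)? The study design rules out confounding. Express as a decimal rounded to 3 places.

p₁ = P(outcome | exposed) = 365/786 = 0.46438
p₀ = P(outcome | unexposed) = 571/2430 = 0.23498
Overall risk P(Y=1) = π·p₁ + (1−π)·p₀ = 0.151×0.46438 + 0.849×0.23498 = 0.26962.
Under exogeneity, PAF = [P(Y=1) − p₀] / P(Y=1).
PAF = (0.26962 − 0.23498) / 0.26962 ≈ 0.1285

PAF ≈ 0.128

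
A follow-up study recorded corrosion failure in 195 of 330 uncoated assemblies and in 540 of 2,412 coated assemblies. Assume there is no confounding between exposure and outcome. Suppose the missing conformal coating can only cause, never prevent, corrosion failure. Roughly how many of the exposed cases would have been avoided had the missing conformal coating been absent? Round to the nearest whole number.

about 121 cases

p₁ = P(outcome | exposed) = 195/330 = 0.59091
p₀ = P(outcome | unexposed) = 540/2412 = 0.22388
PN = (p₁ − p₀)/p₁ = (0.59091 − 0.22388) / 0.59091 ≈ 0.62113.
Attributable cases ≈ PN × (exposed cases) = 0.62113 × 195 ≈ 121.12.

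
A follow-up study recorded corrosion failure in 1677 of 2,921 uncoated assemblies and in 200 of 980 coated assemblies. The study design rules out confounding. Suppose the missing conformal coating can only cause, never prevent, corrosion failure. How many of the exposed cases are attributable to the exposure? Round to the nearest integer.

p₁ = P(outcome | exposed) = 1677/2921 = 0.57412
p₀ = P(outcome | unexposed) = 200/980 = 0.20408
PN = (p₁ − p₀)/p₁ = (0.57412 − 0.20408) / 0.57412 ≈ 0.64453.
Attributable cases ≈ PN × (exposed cases) = 0.64453 × 1677 ≈ 1080.88.

about 1081 cases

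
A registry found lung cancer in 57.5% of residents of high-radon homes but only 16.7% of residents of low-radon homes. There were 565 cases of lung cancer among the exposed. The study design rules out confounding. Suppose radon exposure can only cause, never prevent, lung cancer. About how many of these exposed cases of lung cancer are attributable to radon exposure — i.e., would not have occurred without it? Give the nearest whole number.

p₁ = 0.575, p₀ = 0.167.
PN = (p₁ − p₀)/p₁ = (0.575 − 0.167) / 0.575 ≈ 0.70957.
Attributable cases ≈ PN × (exposed cases) = 0.70957 × 565 ≈ 400.90.

about 401 cases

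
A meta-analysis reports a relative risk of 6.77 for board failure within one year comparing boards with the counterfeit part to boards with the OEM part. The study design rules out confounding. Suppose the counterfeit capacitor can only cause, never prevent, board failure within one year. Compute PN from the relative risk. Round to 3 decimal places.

Under exogeneity and monotonicity, PN = (RR − 1) / RR = 1 − 1/RR.
PN = (6.77 − 1) / 6.77 = 5.77 / 6.77 ≈ 0.8523

PN ≈ 0.852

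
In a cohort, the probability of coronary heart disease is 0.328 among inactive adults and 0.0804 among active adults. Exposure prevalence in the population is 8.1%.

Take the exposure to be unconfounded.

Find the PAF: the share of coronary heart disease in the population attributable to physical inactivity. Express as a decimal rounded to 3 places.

PAF ≈ 0.200

Let p₁ = 0.328, p₀ = 0.0804.
Overall risk P(Y=1) = π·p₁ + (1−π)·p₀ = 0.081×0.328 + 0.919×0.0804 = 0.10046.
Under exogeneity, PAF = [P(Y=1) − p₀] / P(Y=1).
PAF = (0.10046 − 0.0804) / 0.10046 ≈ 0.1996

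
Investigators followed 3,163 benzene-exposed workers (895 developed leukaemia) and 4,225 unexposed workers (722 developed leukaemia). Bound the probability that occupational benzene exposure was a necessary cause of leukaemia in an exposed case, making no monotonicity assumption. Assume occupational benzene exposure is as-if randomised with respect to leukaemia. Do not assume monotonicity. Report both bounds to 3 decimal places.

0.396 ≤ PN ≤ 1.000

p₁ = P(outcome | exposed) = 895/3163 = 0.28296
p₀ = P(outcome | unexposed) = 722/4225 = 0.17089
Under exogeneity alone the bounds on PN are max{0,(p₁−p₀)/p₁} ≤ PN ≤ min{1,(1−p₀)/p₁}.
  lower = (p₁ − p₀)/p₁ = 0.11207 / 0.28296 ≈ 0.3961
  upper = min{1, (1 − p₀)/p₁} = 0.82911 / 0.28296 ≈ 2.9301 → capped at 1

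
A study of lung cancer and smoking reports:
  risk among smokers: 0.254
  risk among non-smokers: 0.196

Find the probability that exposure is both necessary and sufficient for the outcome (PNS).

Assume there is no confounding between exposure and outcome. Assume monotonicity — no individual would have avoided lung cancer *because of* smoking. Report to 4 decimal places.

Let p₁ = 0.254, p₀ = 0.196.
Under exogeneity and monotonicity, PNS = p₁ − p₀.
PNS = 0.254 − 0.196 = 0.058

PNS ≈ 0.0580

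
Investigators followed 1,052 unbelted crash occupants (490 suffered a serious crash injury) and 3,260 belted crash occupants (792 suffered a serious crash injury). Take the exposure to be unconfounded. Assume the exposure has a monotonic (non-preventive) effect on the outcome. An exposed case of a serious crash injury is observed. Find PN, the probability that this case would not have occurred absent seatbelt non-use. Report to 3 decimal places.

PN ≈ 0.478

p₁ = P(outcome | exposed) = 490/1052 = 0.46578
p₀ = P(outcome | unexposed) = 792/3260 = 0.24294
Under exogeneity and monotonicity, PN = (p₁ − p₀) / p₁.
PN = (0.46578 − 0.24294) / 0.46578 = 0.22283 / 0.46578 ≈ 0.4784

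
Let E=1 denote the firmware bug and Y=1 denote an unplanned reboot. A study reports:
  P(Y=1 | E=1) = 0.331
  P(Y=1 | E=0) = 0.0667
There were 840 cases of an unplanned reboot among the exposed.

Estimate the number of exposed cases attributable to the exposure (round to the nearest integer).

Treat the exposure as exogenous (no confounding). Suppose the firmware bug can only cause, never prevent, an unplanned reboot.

about 671 cases

Let p₁ = 0.331, p₀ = 0.0667.
PN = (p₁ − p₀)/p₁ = (0.331 − 0.0667) / 0.331 ≈ 0.79849.
Attributable cases ≈ PN × (exposed cases) = 0.79849 × 840 ≈ 670.73.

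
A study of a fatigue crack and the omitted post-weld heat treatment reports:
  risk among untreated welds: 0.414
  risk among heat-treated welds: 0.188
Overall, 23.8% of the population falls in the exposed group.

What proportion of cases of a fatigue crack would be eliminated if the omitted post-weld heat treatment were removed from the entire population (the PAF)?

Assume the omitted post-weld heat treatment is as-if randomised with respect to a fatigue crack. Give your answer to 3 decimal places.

PAF ≈ 0.222

Let p₁ = 0.414, p₀ = 0.188.
Overall risk P(Y=1) = π·p₁ + (1−π)·p₀ = 0.238×0.414 + 0.762×0.188 = 0.24179.
Under exogeneity, PAF = [P(Y=1) − p₀] / P(Y=1).
PAF = (0.24179 − 0.188) / 0.24179 ≈ 0.2225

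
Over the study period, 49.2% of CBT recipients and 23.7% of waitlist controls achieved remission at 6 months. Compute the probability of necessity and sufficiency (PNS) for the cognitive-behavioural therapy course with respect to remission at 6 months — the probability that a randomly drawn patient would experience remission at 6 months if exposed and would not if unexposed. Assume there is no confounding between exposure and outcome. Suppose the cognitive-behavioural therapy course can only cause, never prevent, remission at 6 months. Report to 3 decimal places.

PNS ≈ 0.255

p₁ = 0.492, p₀ = 0.237.
Under exogeneity and monotonicity, PNS = p₁ − p₀.
PNS = 0.492 − 0.237 = 0.255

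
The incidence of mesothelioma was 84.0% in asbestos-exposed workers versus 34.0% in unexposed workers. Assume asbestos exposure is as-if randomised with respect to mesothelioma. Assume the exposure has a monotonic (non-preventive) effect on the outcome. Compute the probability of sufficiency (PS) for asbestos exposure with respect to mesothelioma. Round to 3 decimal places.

PS ≈ 0.758

p₁ = 0.84, p₀ = 0.34.
Under exogeneity and monotonicity, PS = (p₁ − p₀) / (1 − p₀).
PS = (0.84 − 0.34) / (1 − 0.34) = 0.5 / 0.66 ≈ 0.7576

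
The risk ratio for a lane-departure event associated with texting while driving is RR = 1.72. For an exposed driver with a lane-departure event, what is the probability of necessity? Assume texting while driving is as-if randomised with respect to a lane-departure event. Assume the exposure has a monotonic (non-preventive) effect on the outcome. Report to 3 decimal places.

Under exogeneity and monotonicity, PN = (RR − 1) / RR = 1 − 1/RR.
PN = (1.72 − 1) / 1.72 = 0.72 / 1.72 ≈ 0.4186

PN ≈ 0.419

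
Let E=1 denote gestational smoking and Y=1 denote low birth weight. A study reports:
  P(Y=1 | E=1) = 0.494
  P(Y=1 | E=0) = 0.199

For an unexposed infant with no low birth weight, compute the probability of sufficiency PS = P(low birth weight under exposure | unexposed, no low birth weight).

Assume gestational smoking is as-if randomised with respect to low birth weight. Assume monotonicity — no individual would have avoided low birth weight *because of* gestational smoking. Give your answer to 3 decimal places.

PS ≈ 0.368

Let p₁ = 0.494, p₀ = 0.199.
Under exogeneity and monotonicity, PS = (p₁ − p₀) / (1 − p₀).
PS = (0.494 − 0.199) / (1 − 0.199) = 0.295 / 0.801 ≈ 0.3683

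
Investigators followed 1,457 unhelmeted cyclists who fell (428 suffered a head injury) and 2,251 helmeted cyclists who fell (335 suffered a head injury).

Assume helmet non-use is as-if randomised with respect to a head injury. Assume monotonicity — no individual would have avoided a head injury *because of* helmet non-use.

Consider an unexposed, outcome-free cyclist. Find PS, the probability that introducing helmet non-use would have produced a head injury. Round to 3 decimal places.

PS ≈ 0.170

p₁ = P(outcome | exposed) = 428/1457 = 0.29375
p₀ = P(outcome | unexposed) = 335/2251 = 0.14882
Under exogeneity and monotonicity, PS = (p₁ − p₀) / (1 − p₀).
PS = (0.29375 − 0.14882) / (1 − 0.14882) = 0.14493 / 0.85118 ≈ 0.1703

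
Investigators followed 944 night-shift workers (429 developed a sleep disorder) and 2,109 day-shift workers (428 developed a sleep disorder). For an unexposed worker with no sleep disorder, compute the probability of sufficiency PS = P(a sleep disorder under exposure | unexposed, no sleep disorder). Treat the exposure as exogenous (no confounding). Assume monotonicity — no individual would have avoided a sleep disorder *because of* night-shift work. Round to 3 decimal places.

PS ≈ 0.316

p₁ = P(outcome | exposed) = 429/944 = 0.45445
p₀ = P(outcome | unexposed) = 428/2109 = 0.20294
Under exogeneity and monotonicity, PS = (p₁ − p₀) / (1 − p₀).
PS = (0.45445 − 0.20294) / (1 − 0.20294) = 0.25151 / 0.79706 ≈ 0.3155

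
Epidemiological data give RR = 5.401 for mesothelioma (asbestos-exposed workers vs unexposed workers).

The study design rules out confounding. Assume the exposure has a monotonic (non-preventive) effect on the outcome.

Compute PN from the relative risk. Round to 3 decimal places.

PN ≈ 0.815

Under exogeneity and monotonicity, PN = (RR − 1) / RR = 1 − 1/RR.
PN = (5.401 − 1) / 5.401 = 4.401 / 5.401 ≈ 0.8148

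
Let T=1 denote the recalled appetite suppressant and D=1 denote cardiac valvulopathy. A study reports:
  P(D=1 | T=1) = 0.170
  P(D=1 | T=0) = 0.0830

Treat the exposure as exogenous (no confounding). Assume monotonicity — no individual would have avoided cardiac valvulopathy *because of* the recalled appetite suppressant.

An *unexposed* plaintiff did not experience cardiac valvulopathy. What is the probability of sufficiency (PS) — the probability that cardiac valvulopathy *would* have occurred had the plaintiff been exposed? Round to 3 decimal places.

PS ≈ 0.095

Let p₁ = 0.17, p₀ = 0.083.
Under exogeneity and monotonicity, PS = (p₁ − p₀) / (1 − p₀).
PS = (0.17 − 0.083) / (1 − 0.083) = 0.087 / 0.917 ≈ 0.0949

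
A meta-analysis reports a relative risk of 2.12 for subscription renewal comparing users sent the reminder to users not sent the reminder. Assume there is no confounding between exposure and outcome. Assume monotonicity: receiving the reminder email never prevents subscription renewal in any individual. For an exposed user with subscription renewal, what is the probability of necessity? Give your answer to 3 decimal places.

PN ≈ 0.528

Under exogeneity and monotonicity, PN = (RR − 1) / RR = 1 − 1/RR.
PN = (2.12 − 1) / 2.12 = 1.12 / 2.12 ≈ 0.5283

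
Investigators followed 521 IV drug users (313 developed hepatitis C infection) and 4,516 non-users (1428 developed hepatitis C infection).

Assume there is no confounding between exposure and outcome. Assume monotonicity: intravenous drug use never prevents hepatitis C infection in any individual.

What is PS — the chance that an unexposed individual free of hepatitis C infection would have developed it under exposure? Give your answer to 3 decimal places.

p₁ = P(outcome | exposed) = 313/521 = 0.60077
p₀ = P(outcome | unexposed) = 1428/4516 = 0.31621
Under exogeneity and monotonicity, PS = (p₁ − p₀) / (1 − p₀).
PS = (0.60077 − 0.31621) / (1 − 0.31621) = 0.28456 / 0.68379 ≈ 0.4161

PS ≈ 0.416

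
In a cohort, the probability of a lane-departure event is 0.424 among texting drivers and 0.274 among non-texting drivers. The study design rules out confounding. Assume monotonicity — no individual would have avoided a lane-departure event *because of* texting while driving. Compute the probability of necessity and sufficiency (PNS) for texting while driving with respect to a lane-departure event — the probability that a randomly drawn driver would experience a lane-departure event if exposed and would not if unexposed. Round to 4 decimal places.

Let p₁ = 0.424, p₀ = 0.274.
Under exogeneity and monotonicity, PNS = p₁ − p₀.
PNS = 0.424 − 0.274 = 0.15

PNS ≈ 0.1500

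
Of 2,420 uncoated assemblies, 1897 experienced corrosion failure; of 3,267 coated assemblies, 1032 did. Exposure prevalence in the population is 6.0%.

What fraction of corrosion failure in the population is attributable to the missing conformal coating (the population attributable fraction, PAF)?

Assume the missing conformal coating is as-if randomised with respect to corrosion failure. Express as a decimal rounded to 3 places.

PAF ≈ 0.082

p₁ = P(outcome | exposed) = 1897/2420 = 0.78388
p₀ = P(outcome | unexposed) = 1032/3267 = 0.31589
Overall risk P(Y=1) = π·p₁ + (1−π)·p₀ = 0.06×0.78388 + 0.94×0.31589 = 0.34397.
Under exogeneity, PAF = [P(Y=1) − p₀] / P(Y=1).
PAF = (0.34397 − 0.31589) / 0.34397 ≈ 0.0816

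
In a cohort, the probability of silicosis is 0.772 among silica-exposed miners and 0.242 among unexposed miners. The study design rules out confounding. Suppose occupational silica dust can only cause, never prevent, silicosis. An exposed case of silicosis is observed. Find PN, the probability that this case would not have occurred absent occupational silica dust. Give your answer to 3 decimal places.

Let p₁ = 0.772, p₀ = 0.242.
Under exogeneity and monotonicity, PN = (p₁ − p₀) / p₁.
PN = (0.772 − 0.242) / 0.772 = 0.53 / 0.772 ≈ 0.6865

PN ≈ 0.687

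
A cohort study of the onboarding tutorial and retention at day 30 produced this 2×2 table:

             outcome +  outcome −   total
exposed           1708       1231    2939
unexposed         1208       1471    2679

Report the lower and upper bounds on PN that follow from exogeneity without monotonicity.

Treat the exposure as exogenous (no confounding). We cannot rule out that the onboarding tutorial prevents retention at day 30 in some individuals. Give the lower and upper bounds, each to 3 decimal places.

p₁ = P(outcome | exposed) = 1708/2939 = 0.58115
p₀ = P(outcome | unexposed) = 1208/2679 = 0.45091
Under exogeneity alone the bounds on PN are max{0,(p₁−p₀)/p₁} ≤ PN ≤ min{1,(1−p₀)/p₁}.
  lower = (p₁ − p₀)/p₁ = 0.13024 / 0.58115 ≈ 0.2241
  upper = min{1, (1 − p₀)/p₁} = 0.54909 / 0.58115 ≈ 0.9448

0.224 ≤ PN ≤ 0.945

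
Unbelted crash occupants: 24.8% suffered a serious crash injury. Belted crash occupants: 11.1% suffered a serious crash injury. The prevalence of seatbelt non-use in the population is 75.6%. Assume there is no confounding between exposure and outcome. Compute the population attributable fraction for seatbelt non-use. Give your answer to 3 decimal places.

p₁ = 0.248, p₀ = 0.111.
Overall risk P(Y=1) = π·p₁ + (1−π)·p₀ = 0.756×0.248 + 0.244×0.111 = 0.21457.
Under exogeneity, PAF = [P(Y=1) − p₀] / P(Y=1).
PAF = (0.21457 − 0.111) / 0.21457 ≈ 0.4827

PAF ≈ 0.483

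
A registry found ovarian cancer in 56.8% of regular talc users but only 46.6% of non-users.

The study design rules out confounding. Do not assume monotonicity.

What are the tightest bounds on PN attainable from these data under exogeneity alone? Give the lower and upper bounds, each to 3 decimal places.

p₁ = 0.568, p₀ = 0.466.
Under exogeneity alone the bounds on PN are max{0,(p₁−p₀)/p₁} ≤ PN ≤ min{1,(1−p₀)/p₁}.
  lower = (p₁ − p₀)/p₁ = 0.102 / 0.568 ≈ 0.1796
  upper = min{1, (1 − p₀)/p₁} = 0.534 / 0.568 ≈ 0.9401

0.180 ≤ PN ≤ 0.940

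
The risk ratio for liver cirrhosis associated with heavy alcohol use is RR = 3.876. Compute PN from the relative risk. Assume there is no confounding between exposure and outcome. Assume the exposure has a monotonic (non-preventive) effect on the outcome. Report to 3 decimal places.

Under exogeneity and monotonicity, PN = (RR − 1) / RR = 1 − 1/RR.
PN = (3.876 − 1) / 3.876 = 2.876 / 3.876 ≈ 0.7420

PN ≈ 0.742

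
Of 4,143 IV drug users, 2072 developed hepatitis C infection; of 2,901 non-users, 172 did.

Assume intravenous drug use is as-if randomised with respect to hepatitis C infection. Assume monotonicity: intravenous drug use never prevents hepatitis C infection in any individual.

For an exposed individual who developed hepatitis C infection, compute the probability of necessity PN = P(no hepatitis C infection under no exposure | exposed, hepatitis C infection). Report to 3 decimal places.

PN ≈ 0.881

p₁ = P(outcome | exposed) = 2072/4143 = 0.50012
p₀ = P(outcome | unexposed) = 172/2901 = 0.05929
Under exogeneity and monotonicity, PN = (p₁ − p₀) / p₁.
PN = (0.50012 − 0.05929) / 0.50012 = 0.44083 / 0.50012 ≈ 0.8814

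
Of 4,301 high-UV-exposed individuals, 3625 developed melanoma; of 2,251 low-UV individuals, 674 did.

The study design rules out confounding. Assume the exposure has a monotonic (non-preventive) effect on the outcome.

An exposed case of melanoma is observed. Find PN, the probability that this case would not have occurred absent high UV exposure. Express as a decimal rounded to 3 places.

PN ≈ 0.645

p₁ = P(outcome | exposed) = 3625/4301 = 0.84283
p₀ = P(outcome | unexposed) = 674/2251 = 0.29942
Under exogeneity and monotonicity, PN = (p₁ − p₀) / p₁.
PN = (0.84283 − 0.29942) / 0.84283 = 0.5434 / 0.84283 ≈ 0.6447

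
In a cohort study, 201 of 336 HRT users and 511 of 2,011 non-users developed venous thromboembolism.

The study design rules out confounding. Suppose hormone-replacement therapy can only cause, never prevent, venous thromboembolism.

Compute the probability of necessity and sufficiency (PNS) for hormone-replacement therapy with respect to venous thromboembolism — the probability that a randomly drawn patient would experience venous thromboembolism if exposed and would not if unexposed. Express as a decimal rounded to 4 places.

p₁ = P(outcome | exposed) = 201/336 = 0.59821
p₀ = P(outcome | unexposed) = 511/2011 = 0.2541
Under exogeneity and monotonicity, PNS = p₁ − p₀.
PNS = 0.59821 − 0.2541 = 0.34411

PNS ≈ 0.3441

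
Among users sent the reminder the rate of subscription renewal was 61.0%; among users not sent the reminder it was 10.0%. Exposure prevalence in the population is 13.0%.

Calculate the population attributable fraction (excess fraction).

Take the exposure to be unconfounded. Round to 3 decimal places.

PAF ≈ 0.399

p₁ = 0.61, p₀ = 0.1.
Overall risk P(Y=1) = π·p₁ + (1−π)·p₀ = 0.13×0.61 + 0.87×0.1 = 0.1663.
Under exogeneity, PAF = [P(Y=1) − p₀] / P(Y=1).
PAF = (0.1663 − 0.1) / 0.1663 ≈ 0.3987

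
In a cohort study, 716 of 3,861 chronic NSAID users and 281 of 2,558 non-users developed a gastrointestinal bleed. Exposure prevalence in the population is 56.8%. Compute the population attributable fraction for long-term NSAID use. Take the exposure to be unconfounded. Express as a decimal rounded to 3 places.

p₁ = P(outcome | exposed) = 716/3861 = 0.18544
p₀ = P(outcome | unexposed) = 281/2558 = 0.10985
Overall risk P(Y=1) = π·p₁ + (1−π)·p₀ = 0.568×0.18544 + 0.432×0.10985 = 0.15279.
Under exogeneity, PAF = [P(Y=1) − p₀] / P(Y=1).
PAF = (0.15279 − 0.10985) / 0.15279 ≈ 0.2810

PAF ≈ 0.281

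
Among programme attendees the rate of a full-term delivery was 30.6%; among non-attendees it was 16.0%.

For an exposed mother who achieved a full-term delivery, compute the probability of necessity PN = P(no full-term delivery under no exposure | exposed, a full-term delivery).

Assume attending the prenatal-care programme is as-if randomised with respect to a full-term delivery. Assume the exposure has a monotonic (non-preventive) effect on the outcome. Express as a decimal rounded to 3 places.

p₁ = 0.306, p₀ = 0.16.
Under exogeneity and monotonicity, PN = (p₁ − p₀) / p₁.
PN = (0.306 − 0.16) / 0.306 = 0.146 / 0.306 ≈ 0.4771

PN ≈ 0.477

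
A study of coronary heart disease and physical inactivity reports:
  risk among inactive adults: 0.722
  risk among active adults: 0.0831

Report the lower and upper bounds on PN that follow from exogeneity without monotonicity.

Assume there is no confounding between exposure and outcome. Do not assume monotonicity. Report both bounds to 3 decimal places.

Let p₁ = 0.722, p₀ = 0.0831.
Under exogeneity alone the bounds on PN are max{0,(p₁−p₀)/p₁} ≤ PN ≤ min{1,(1−p₀)/p₁}.
  lower = (p₁ − p₀)/p₁ = 0.6389 / 0.722 ≈ 0.8849
  upper = min{1, (1 − p₀)/p₁} = 0.9169 / 0.722 ≈ 1.2699 → capped at 1

0.885 ≤ PN ≤ 1.000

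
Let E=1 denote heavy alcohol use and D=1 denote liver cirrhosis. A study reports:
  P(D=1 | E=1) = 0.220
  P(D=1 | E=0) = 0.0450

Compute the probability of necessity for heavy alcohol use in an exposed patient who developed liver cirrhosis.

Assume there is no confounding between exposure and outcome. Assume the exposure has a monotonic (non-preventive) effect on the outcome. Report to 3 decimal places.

PN ≈ 0.795

Let p₁ = 0.22, p₀ = 0.045.
Under exogeneity and monotonicity, PN = (p₁ − p₀) / p₁.
PN = (0.22 − 0.045) / 0.22 = 0.175 / 0.22 ≈ 0.7955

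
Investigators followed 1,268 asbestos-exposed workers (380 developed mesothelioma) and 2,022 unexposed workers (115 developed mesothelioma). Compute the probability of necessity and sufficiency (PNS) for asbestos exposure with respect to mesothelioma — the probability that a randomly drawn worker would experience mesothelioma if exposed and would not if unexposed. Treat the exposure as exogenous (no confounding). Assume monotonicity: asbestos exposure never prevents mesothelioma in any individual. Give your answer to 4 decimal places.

p₁ = P(outcome | exposed) = 380/1268 = 0.29968
p₀ = P(outcome | unexposed) = 115/2022 = 0.056874
Under exogeneity and monotonicity, PNS = p₁ − p₀.
PNS = 0.29968 − 0.056874 = 0.24281

PNS ≈ 0.2428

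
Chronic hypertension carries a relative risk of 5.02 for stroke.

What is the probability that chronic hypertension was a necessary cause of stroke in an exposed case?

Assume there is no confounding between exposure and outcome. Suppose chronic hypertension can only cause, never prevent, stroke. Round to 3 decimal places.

Under exogeneity and monotonicity, PN = (RR − 1) / RR = 1 − 1/RR.
PN = (5.02 − 1) / 5.02 = 4.02 / 5.02 ≈ 0.8008

PN ≈ 0.801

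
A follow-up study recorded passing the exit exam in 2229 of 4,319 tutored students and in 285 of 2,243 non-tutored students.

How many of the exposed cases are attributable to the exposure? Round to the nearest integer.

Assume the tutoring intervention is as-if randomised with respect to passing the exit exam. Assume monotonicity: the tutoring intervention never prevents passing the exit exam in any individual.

p₁ = P(outcome | exposed) = 2229/4319 = 0.51609
p₀ = P(outcome | unexposed) = 285/2243 = 0.12706
PN = (p₁ − p₀)/p₁ = (0.51609 − 0.12706) / 0.51609 ≈ 0.75380.
Attributable cases ≈ PN × (exposed cases) = 0.75380 × 2229 ≈ 1680.22.

about 1680 cases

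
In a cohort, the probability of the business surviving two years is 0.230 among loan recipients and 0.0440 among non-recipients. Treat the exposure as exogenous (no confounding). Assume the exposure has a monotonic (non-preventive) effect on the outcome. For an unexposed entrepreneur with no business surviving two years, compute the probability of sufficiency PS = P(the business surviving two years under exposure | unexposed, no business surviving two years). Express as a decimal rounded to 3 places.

PS ≈ 0.195

Let p₁ = 0.23, p₀ = 0.044.
Under exogeneity and monotonicity, PS = (p₁ − p₀) / (1 − p₀).
PS = (0.23 − 0.044) / (1 − 0.044) = 0.186 / 0.956 ≈ 0.1946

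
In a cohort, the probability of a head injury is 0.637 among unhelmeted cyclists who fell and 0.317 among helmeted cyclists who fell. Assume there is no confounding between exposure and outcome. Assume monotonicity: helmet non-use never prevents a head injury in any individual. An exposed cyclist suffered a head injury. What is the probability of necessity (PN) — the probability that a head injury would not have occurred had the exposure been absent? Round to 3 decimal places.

PN ≈ 0.502

Let p₁ = 0.637, p₀ = 0.317.
Under exogeneity and monotonicity, PN = (p₁ − p₀) / p₁.
PN = (0.637 − 0.317) / 0.637 = 0.32 / 0.637 ≈ 0.5024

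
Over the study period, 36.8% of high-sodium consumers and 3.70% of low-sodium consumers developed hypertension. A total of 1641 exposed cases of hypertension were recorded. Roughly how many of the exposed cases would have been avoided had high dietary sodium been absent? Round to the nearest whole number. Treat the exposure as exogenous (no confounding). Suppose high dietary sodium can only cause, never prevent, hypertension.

about 1476 cases

p₁ = 0.368, p₀ = 0.037.
PN = (p₁ − p₀)/p₁ = (0.368 − 0.037) / 0.368 ≈ 0.89946.
Attributable cases ≈ PN × (exposed cases) = 0.89946 × 1641 ≈ 1476.01.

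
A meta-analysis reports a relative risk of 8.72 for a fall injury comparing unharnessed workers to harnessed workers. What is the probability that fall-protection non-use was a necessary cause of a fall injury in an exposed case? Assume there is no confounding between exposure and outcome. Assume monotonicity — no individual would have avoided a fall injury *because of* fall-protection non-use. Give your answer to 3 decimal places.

PN ≈ 0.885

Under exogeneity and monotonicity, PN = (RR − 1) / RR = 1 − 1/RR.
PN = (8.72 − 1) / 8.72 = 7.72 / 8.72 ≈ 0.8853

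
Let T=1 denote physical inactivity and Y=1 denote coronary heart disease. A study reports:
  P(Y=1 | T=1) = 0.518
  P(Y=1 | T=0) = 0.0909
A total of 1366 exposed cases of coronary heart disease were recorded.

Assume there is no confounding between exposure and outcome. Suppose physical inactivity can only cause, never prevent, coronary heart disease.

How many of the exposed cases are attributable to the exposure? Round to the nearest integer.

Let p₁ = 0.518, p₀ = 0.0909.
PN = (p₁ − p₀)/p₁ = (0.518 − 0.0909) / 0.518 ≈ 0.82452.
Attributable cases ≈ PN × (exposed cases) = 0.82452 × 1366 ≈ 1126.29.

about 1126 cases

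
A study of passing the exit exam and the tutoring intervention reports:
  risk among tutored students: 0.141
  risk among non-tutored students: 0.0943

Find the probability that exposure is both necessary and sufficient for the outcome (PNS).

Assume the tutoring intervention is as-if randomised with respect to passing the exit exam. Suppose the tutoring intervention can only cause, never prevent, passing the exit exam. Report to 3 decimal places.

Let p₁ = 0.141, p₀ = 0.0943.
Under exogeneity and monotonicity, PNS = p₁ − p₀.
PNS = 0.141 − 0.0943 = 0.0467

PNS ≈ 0.047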